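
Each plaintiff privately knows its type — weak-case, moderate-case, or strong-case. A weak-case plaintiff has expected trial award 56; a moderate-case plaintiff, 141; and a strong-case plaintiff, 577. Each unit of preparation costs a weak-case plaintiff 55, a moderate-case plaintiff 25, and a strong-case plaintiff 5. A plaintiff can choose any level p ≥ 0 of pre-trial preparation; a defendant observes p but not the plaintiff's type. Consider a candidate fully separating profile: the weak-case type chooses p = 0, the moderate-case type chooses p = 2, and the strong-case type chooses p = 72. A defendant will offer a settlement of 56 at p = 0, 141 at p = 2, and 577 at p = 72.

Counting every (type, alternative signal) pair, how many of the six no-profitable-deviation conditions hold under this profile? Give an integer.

6

Strong-case (own payoff 577 − 5×72 = 217): to p=0 gives 56 → no gain ✓; to p=2 gives 141 − 5×2 = 131 → no gain ✓.
Moderate-case (own payoff 141 − 25×2 = 91): to p=0 gives 56 → no gain ✓; to p=72 gives 577 − 25×72 = -1223 → no gain ✓.
Weak-case (own payoff 56): to p=2 gives 141 − 55×2 = 31 → no gain ✓; to p=72 gives 577 − 55×72 = -3383 → no gain ✓.
6 of the 6 constraints hold; this profile is a separating equilibrium.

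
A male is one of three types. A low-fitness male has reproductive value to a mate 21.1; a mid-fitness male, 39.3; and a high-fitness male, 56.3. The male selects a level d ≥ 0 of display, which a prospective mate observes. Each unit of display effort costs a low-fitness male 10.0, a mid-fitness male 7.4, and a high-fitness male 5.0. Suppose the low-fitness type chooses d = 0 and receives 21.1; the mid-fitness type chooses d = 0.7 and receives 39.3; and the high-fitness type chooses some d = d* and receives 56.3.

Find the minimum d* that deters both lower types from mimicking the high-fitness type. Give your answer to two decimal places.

3.52

Mid-fitness type (on-path payoff 39.3 − 7.4×0.7 = 34.12) won't mimic when 34.12 ≥ 56.3 − 7.4·d*, i.e. d* ≥ 3.00.
Low-fitness type (on-path payoff 21.1) won't mimic when 21.1 ≥ 56.3 − 10.0·d*, i.e. d* ≥ 3.52.
Both must hold, so d* = max(3.52, 3.00) = 3.52. The low-fitness type's constraint binds.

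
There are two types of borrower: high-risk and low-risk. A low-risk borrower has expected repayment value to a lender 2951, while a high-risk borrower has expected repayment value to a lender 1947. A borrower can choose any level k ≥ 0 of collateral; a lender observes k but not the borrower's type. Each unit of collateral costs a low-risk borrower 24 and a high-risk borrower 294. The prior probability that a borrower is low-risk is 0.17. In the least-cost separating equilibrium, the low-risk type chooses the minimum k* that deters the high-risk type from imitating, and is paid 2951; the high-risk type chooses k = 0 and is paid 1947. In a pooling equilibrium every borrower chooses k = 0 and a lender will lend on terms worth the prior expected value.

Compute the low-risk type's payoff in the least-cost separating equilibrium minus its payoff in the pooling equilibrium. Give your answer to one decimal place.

Least-cost separating signal: k* solves 1947 = 2951 − 294·k*, so k* = (2951 − 1947)/294 ≈ 3.4150.
Low-risk type's separating payoff: 2951 − 24 × k* = 2951 − 24 × (2951 − 1947)/294 = 2951 − 24096/294 ≈ 2869.041.
Pooling payoff: 0.17 × 2951 + 0.83 × 1947 = 2117.68.
Difference: 2869.041 − 2117.68 = 751.361, i.e. 751.4 to one decimal place.
The low-risk type prefers to separate.

751.4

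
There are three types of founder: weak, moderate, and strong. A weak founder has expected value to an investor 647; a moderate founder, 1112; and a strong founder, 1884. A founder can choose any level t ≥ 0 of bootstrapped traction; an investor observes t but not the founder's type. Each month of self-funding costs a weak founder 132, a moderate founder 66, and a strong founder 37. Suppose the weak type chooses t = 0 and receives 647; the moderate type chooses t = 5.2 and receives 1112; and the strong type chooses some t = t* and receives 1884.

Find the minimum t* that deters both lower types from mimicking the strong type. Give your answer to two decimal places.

16.90

Weak type (on-path payoff 647) won't mimic when 647 ≥ 1884 − 132·t*, i.e. t* ≥ 9.37.
Moderate type (on-path payoff 1112 − 66×5.2 = 768.8) won't mimic when 768.8 ≥ 1884 − 66·t*, i.e. t* ≥ 16.90.
Both must hold, so t* = max(9.37, 16.90) = 16.90. The moderate type's constraint binds.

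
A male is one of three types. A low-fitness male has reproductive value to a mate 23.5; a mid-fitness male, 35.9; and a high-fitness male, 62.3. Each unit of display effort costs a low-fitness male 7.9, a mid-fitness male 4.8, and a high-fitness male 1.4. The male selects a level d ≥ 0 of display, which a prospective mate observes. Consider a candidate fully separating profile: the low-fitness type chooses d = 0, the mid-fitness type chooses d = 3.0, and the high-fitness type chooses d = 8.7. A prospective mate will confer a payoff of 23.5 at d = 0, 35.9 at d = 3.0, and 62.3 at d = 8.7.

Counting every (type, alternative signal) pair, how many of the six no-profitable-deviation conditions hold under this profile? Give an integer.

Low-fitness (own payoff 23.5): to d=3.0 gives 35.9 − 7.9×3.0 = 12.2 → no gain ✓; to d=8.7 gives 62.3 − 7.9×8.7 = -6.43 → no gain ✓.
High-fitness (own payoff 62.3 − 1.4×8.7 = 50.12): to d=0 gives 23.5 → no gain ✓; to d=3.0 gives 35.9 − 1.4×3.0 = 31.7 → no gain ✓.
Mid-fitness (own payoff 35.9 − 4.8×3.0 = 21.5): to d=0 gives 23.5 → profitable ✗; to d=8.7 gives 62.3 − 4.8×8.7 = 20.54 → no gain ✓.
5 of the 6 constraints hold; not an equilibrium.

5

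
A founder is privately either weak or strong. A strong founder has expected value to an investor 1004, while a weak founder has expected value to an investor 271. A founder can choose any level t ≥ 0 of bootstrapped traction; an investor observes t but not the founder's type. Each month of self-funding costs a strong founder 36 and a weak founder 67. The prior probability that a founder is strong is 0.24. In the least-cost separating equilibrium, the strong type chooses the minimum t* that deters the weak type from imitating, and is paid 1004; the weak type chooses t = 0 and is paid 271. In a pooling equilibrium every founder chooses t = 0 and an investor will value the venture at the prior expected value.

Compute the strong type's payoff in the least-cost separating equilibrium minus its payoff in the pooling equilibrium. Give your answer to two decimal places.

163.23

Least-cost separating signal: t* solves 271 = 1004 − 67·t*, so t* = (1004 − 271)/67 ≈ 10.9403.
Strong type's separating payoff: 1004 − 36 × t* = 1004 − 36 × (1004 − 271)/67 = 1004 − 26388/67 ≈ 610.1493.
Pooling payoff: 0.24 × 1004 + 0.76 × 271 = 446.92.
Difference: 610.1493 − 446.92 = 163.2293, i.e. 163.23 to two decimal places.
The strong type prefers to separate.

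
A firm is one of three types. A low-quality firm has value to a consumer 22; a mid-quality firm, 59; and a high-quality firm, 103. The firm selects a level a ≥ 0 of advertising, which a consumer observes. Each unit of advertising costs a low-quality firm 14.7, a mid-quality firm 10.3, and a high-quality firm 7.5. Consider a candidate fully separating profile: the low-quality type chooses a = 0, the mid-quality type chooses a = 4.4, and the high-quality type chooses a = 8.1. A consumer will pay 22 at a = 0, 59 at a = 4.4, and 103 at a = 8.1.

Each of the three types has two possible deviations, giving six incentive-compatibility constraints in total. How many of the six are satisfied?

4

Low-quality (own payoff 22): to a=4.4 gives 59 − 14.7×4.4 = -5.68 → no gain ✓; to a=8.1 gives 103 − 14.7×8.1 = -16.07 → no gain ✓.
High-quality (own payoff 103 − 7.5×8.1 = 42.25): to a=0 gives 22 → no gain ✓; to a=4.4 gives 59 − 7.5×4.4 = 26 → no gain ✓.
Mid-quality (own payoff 59 − 10.3×4.4 = 13.68): to a=0 gives 22 → profitable ✗; to a=8.1 gives 103 − 10.3×8.1 = 19.57 → profitable ✗.
4 of the 6 constraints hold; not an equilibrium.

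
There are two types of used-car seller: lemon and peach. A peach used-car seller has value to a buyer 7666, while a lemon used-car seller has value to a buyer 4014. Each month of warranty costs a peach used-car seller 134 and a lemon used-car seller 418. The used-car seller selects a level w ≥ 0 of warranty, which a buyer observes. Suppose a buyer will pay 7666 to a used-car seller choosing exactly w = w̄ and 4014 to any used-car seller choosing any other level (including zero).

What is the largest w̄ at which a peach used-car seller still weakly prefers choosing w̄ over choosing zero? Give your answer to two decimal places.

Choosing w̄ yields the peach type 7666 − 134·w̄; choosing zero yields 4014.
The peach type is indifferent at 7666 − 134·w̄ = 4014, i.e. w̄ = (7666 − 4014) / 134 ≈ 27.25.
For any w̄ above 27.25 the peach type would rather pool at zero, so separation collapses.

27.25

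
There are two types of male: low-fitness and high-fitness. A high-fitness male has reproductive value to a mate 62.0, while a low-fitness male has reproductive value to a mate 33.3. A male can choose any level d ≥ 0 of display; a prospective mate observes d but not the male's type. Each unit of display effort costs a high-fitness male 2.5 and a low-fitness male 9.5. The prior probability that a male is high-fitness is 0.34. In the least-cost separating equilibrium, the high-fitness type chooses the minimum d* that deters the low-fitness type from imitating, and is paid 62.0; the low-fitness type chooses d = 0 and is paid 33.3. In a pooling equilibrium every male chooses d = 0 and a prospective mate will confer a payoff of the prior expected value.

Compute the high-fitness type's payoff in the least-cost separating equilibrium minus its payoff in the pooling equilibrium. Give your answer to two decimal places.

11.39

Least-cost separating signal: d* solves 33.3 = 62.0 − 9.5·d*, so d* = (62.0 − 33.3)/9.5 ≈ 3.0211.
High-fitness type's separating payoff: 62.0 − 2.5 × d* = 62.0 − 2.5 × (62.0 − 33.3)/9.5 = 62.0 − 71.75/9.5 ≈ 54.4474.
Pooling payoff: 0.34 × 62.0 + 0.66 × 33.3 = 43.058.
Difference: 54.4474 − 43.058 = 11.3894, i.e. 11.39 to two decimal places.
The high-fitness type prefers to separate.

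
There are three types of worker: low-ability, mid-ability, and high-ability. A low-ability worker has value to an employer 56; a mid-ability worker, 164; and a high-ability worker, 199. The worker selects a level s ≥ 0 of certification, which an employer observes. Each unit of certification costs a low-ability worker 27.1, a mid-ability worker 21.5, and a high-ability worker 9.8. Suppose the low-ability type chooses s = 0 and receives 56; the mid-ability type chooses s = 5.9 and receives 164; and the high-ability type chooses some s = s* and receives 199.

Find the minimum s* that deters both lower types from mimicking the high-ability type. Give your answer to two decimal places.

Mid-ability type (on-path payoff 164 − 21.5×5.9 = 37.15) won't mimic when 37.15 ≥ 199 − 21.5·s*, i.e. s* ≥ 7.53.
Low-ability type (on-path payoff 56) won't mimic when 56 ≥ 199 − 27.1·s*, i.e. s* ≥ 5.28.
Both must hold, so s* = max(5.28, 7.53) = 7.53. The mid-ability type's constraint binds.

7.53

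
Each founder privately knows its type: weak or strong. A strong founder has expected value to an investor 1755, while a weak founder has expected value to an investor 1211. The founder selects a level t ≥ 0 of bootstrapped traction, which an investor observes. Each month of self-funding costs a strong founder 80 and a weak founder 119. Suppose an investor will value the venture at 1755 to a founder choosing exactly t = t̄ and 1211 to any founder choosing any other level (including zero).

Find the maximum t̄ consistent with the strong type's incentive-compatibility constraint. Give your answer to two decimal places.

Choosing t̄ yields the strong type 1755 − 80·t̄; choosing zero yields 1211.
The strong type is indifferent at 1755 − 80·t̄ = 1211, i.e. t̄ = (1755 − 1211) / 80 = 6.80.
For any t̄ above 6.80 the strong type would rather pool at zero, so separation collapses.

6.80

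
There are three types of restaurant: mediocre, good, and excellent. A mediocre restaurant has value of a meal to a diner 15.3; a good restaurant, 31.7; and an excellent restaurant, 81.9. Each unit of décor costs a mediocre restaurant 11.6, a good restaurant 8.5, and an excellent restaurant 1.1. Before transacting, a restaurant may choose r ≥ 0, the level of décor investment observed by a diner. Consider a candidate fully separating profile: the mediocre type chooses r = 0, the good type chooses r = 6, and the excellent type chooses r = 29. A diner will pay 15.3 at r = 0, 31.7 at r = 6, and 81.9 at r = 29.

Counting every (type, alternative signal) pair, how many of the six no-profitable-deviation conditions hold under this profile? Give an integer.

5

Excellent (own payoff 81.9 − 1.1×29 = 50): to r=0 gives 15.3 → no gain ✓; to r=6 gives 31.7 − 1.1×6 = 25.1 → no gain ✓.
Good (own payoff 31.7 − 8.5×6 = -19.3): to r=0 gives 15.3 → profitable ✗; to r=29 gives 81.9 − 8.5×29 = -164.6 → no gain ✓.
Mediocre (own payoff 15.3): to r=6 gives 31.7 − 11.6×6 = -37.9 → no gain ✓; to r=29 gives 81.9 − 11.6×29 = -254.5 → no gain ✓.
5 of the 6 constraints hold; not an equilibrium.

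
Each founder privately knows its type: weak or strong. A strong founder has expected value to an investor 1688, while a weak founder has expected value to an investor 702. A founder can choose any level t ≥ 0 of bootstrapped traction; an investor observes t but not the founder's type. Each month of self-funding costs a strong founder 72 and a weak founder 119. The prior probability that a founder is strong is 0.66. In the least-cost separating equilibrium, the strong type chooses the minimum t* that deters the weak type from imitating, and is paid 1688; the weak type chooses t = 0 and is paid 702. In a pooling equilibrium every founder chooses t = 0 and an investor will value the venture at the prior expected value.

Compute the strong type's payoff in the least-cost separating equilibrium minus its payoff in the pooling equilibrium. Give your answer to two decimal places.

-261.33

Least-cost separating signal: t* solves 702 = 1688 − 119·t*, so t* = (1688 − 702)/119 ≈ 8.2857.
Strong type's separating payoff: 1688 − 72 × t* = 1688 − 72 × (1688 − 702)/119 = 1688 − 70992/119 ≈ 1091.4286.
Pooling payoff: 0.66 × 1688 + 0.34 × 702 = 1352.76.
Difference: 1091.4286 − 1352.76 = -261.3314, i.e. -261.33 to two decimal places.
The strong type would prefer the pooling outcome.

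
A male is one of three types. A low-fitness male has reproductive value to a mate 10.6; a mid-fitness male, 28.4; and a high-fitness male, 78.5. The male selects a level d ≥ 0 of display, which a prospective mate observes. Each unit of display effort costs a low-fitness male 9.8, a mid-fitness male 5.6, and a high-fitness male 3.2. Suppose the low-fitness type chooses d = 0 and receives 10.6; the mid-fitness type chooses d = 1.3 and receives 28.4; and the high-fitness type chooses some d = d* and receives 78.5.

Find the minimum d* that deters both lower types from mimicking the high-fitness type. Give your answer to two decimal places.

10.25

Mid-fitness type (on-path payoff 28.4 − 5.6×1.3 = 21.12) won't mimic when 21.12 ≥ 78.5 − 5.6·d*, i.e. d* ≥ 10.25.
Low-fitness type (on-path payoff 10.6) won't mimic when 10.6 ≥ 78.5 − 9.8·d*, i.e. d* ≥ 6.93.
Both must hold, so d* = max(6.93, 10.25) = 10.25. The mid-fitness type's constraint binds.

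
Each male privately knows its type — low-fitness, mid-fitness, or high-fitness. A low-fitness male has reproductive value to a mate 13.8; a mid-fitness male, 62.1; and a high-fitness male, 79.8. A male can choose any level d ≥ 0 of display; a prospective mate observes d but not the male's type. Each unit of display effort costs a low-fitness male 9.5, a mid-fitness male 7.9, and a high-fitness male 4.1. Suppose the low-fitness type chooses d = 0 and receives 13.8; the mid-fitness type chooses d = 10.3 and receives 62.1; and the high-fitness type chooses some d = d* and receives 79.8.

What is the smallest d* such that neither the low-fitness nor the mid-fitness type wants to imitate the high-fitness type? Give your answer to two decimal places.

12.54

Low-fitness type (on-path payoff 13.8) won't mimic when 13.8 ≥ 79.8 − 9.5·d*, i.e. d* ≥ 6.95.
Mid-fitness type (on-path payoff 62.1 − 7.9×10.3 = -19.27) won't mimic when -19.27 ≥ 79.8 − 7.9·d*, i.e. d* ≥ 12.54.
Both must hold, so d* = max(6.95, 12.54) = 12.54. The mid-fitness type's constraint binds.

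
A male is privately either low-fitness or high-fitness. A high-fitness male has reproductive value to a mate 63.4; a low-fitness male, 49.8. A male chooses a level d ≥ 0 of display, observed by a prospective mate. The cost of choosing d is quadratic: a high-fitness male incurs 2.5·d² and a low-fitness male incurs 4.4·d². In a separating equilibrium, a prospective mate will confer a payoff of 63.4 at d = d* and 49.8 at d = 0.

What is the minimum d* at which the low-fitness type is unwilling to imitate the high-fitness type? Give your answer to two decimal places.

The low-fitness type at d = 0 receives 49.8; imitating at d* yields 63.4 − 4.4·d*².
Indifference: 49.8 = 63.4 − 4.4·d*², so d*² = (63.4 − 49.8) / 4.4 ≈ 3.0909.
d* = √3.0909 ≈ 1.76.

1.76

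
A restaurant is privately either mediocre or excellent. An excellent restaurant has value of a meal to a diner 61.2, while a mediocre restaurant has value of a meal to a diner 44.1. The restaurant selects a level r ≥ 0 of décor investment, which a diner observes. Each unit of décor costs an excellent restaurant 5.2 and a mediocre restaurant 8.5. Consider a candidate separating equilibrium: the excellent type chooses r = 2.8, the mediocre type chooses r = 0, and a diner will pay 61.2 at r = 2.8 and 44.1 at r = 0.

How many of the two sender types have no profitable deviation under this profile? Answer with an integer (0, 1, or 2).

2

Mediocre type: stay at 0 → 44.1; mimic → 61.2 − 8.5 × 2.8 = 37.4. IC holds (44.1 ≥ 37.4).
Excellent type: signal → 61.2 − 5.2 × 2.8 = 46.64; deviate to 0 → 44.1. IC holds (46.64 ≥ 44.1).
2 of 2 constraints hold, so this is a separating equilibrium.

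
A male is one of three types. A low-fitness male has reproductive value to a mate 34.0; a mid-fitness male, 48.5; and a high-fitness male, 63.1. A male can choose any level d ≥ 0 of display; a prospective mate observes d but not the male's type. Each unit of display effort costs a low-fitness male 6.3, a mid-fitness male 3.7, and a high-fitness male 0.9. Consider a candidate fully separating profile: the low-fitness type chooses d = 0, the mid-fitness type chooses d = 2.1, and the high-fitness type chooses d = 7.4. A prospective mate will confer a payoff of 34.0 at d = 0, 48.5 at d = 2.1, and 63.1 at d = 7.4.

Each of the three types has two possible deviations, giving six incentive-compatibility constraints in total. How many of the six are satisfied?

5

Mid-fitness (own payoff 48.5 − 3.7×2.1 = 40.73): to d=0 gives 34.0 → no gain ✓; to d=7.4 gives 63.1 − 3.7×7.4 = 35.72 → no gain ✓.
High-fitness (own payoff 63.1 − 0.9×7.4 = 56.44): to d=0 gives 34.0 → no gain ✓; to d=2.1 gives 48.5 − 0.9×2.1 = 46.61 → no gain ✓.
Low-fitness (own payoff 34.0): to d=2.1 gives 48.5 − 6.3×2.1 = 35.27 → profitable ✗; to d=7.4 gives 63.1 − 6.3×7.4 = 16.48 → no gain ✓.
5 of the 6 constraints hold; not an equilibrium.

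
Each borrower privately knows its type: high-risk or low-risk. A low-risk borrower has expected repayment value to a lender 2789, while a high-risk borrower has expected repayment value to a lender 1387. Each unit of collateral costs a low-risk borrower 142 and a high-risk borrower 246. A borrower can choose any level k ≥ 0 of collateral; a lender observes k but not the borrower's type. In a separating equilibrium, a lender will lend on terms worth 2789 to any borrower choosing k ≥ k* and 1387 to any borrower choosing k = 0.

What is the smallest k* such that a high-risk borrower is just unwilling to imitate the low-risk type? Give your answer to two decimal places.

A high-risk borrower choosing k = 0 receives 1387.
Imitating at k* instead would pay 2789 at cost 246·k*, netting 2789 − 246·k*.
Indifference: 1387 = 2789 − 246·k*, so k* = (2789 − 1387) / 246 ≈ 5.70.
This is the high-risk type's binding incentive-compatibility constraint; any k ≥ 5.70 sustains separation on that side.

5.70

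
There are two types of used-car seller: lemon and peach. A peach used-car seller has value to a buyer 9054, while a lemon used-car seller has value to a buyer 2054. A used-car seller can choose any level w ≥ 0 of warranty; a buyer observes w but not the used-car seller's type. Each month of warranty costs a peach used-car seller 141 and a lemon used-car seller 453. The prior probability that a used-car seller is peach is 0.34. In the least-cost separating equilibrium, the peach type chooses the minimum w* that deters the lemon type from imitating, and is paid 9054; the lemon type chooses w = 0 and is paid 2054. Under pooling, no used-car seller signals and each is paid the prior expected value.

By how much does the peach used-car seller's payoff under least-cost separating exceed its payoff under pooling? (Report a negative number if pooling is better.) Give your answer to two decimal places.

Least-cost separating signal: w* solves 2054 = 9054 − 453·w*, so w* = (9054 − 2054)/453 ≈ 15.4525.
Peach type's separating payoff: 9054 − 141 × w* = 9054 − 141 × (9054 − 2054)/453 = 9054 − 987000/453 ≈ 6875.1921.
Pooling payoff: 0.34 × 9054 + 0.66 × 2054 = 4434.
Difference: 6875.1921 − 4434 = 2441.1921, i.e. 2441.19 to two decimal places.
The peach type prefers to separate.

2441.19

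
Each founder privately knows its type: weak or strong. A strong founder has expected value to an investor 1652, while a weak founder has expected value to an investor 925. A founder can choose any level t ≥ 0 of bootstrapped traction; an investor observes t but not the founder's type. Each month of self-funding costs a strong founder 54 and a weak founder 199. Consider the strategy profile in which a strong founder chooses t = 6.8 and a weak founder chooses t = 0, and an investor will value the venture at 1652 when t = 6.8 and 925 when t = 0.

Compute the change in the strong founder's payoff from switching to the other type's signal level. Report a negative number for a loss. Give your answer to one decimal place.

Playing t = 6.8 the strong founder receives 1652 − 54 × 6.8 = 1284.8.
Deviating to t = 0 yields 925 instead.
Gain from deviating: 925 − 1284.8 = -359.8.
The gain is negative, so the strong type's incentive-compatibility constraint is satisfied.

-359.8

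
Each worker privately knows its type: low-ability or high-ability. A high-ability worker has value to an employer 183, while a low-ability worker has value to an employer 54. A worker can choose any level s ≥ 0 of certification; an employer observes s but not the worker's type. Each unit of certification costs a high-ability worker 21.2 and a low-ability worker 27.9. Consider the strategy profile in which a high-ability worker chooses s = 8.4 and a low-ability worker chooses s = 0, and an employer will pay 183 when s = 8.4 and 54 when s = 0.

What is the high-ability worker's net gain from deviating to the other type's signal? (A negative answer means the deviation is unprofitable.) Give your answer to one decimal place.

49.1

Playing s = 8.4 the high-ability worker receives 183 − 21.2 × 8.4 = 4.92.
Deviating to s = 0 yields 54 instead.
Gain from deviating: 54 − 4.92 = 49.08, i.e. 49.1 to one decimal place.
The gain is positive, so the high-ability type's incentive-compatibility constraint is violated — this profile is not a separating equilibrium.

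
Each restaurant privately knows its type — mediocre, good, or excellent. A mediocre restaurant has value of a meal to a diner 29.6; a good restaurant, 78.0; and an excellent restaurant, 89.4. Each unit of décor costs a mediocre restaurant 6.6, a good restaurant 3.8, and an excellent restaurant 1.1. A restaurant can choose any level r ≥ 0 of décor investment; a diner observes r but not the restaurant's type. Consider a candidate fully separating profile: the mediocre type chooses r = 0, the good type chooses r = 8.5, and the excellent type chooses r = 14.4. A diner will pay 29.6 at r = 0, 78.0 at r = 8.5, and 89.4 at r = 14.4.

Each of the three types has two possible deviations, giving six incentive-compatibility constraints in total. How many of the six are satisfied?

Mediocre (own payoff 29.6): to r=8.5 gives 78.0 − 6.6×8.5 = 21.9 → no gain ✓; to r=14.4 gives 89.4 − 6.6×14.4 = -5.64 → no gain ✓.
Excellent (own payoff 89.4 − 1.1×14.4 = 73.56): to r=0 gives 29.6 → no gain ✓; to r=8.5 gives 78.0 − 1.1×8.5 = 68.65 → no gain ✓.
Good (own payoff 78.0 − 3.8×8.5 = 45.7): to r=0 gives 29.6 → no gain ✓; to r=14.4 gives 89.4 − 3.8×14.4 = 34.68 → no gain ✓.
6 of the 6 constraints hold; this profile is a separating equilibrium.

6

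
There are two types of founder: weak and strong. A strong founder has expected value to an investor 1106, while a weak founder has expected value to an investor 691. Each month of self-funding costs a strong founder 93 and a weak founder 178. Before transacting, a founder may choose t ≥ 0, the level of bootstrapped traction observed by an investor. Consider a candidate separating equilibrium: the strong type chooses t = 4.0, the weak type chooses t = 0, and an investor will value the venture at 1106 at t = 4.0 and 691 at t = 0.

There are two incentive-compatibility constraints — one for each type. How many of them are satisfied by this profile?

2

Weak type: stay at 0 → 691; mimic → 1106 − 178 × 4.0 = 394. IC holds (691 ≥ 394).
Strong type: signal → 1106 − 93 × 4.0 = 734; deviate to 0 → 691. IC holds (734 ≥ 691).
2 of 2 constraints hold, so this is a separating equilibrium.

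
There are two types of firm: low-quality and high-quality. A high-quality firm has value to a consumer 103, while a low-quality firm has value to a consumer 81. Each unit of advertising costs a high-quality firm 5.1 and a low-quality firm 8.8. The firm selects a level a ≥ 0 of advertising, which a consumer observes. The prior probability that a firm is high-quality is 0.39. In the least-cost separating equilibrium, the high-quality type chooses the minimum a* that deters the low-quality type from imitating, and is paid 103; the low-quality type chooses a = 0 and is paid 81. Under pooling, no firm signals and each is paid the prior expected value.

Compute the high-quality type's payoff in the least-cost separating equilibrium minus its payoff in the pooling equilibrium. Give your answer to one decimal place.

Least-cost separating signal: a* solves 81 = 103 − 8.8·a*, so a* = (103 − 81)/8.8 = 2.5.
High-quality type's separating payoff: 103 − 5.1 × a* = 103 − 5.1 × (103 − 81)/8.8 = 103 − 112.2/8.8 = 90.25.
Pooling payoff: 0.39 × 103 + 0.61 × 81 = 89.58.
Difference: 90.25 − 89.58 = 0.67, i.e. 0.7 to one decimal place.
The high-quality type prefers to separate.

0.7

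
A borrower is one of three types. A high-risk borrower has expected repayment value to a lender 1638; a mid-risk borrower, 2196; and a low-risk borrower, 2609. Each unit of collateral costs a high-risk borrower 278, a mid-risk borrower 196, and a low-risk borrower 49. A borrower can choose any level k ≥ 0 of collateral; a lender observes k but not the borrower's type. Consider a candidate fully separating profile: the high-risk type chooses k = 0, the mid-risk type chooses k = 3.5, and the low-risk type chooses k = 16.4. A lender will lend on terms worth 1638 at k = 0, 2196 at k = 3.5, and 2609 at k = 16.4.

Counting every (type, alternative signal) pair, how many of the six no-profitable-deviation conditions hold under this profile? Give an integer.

Mid-risk (own payoff 2196 − 196×3.5 = 1510): to k=0 gives 1638 → profitable ✗; to k=16.4 gives 2609 − 196×16.4 = -605.4 → no gain ✓.
Low-risk (own payoff 2609 − 49×16.4 = 1805.4): to k=0 gives 1638 → no gain ✓; to k=3.5 gives 2196 − 49×3.5 = 2024.5 → profitable ✗.
High-risk (own payoff 1638): to k=3.5 gives 2196 − 278×3.5 = 1223 → no gain ✓; to k=16.4 gives 2609 − 278×16.4 = -1950.2 → no gain ✓.
4 of the 6 constraints hold; not an equilibrium.

4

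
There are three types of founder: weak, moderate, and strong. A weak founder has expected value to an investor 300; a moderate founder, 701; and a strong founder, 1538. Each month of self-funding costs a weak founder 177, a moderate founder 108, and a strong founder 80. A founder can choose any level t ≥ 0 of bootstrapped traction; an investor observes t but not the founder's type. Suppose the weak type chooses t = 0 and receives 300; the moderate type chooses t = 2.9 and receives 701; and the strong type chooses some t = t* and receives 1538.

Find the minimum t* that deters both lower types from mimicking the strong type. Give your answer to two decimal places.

Weak type (on-path payoff 300) won't mimic when 300 ≥ 1538 − 177·t*, i.e. t* ≥ 6.99.
Moderate type (on-path payoff 701 − 108×2.9 = 387.8) won't mimic when 387.8 ≥ 1538 − 108·t*, i.e. t* ≥ 10.65.
Both must hold, so t* = max(6.99, 10.65) = 10.65. The moderate type's constraint binds.

10.65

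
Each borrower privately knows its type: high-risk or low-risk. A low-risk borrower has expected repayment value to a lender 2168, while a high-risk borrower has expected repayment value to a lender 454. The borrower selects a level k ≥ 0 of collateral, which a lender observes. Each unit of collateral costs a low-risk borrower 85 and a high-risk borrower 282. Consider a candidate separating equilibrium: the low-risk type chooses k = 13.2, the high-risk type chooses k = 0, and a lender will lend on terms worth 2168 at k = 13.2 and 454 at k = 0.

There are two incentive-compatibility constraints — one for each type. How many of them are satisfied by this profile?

2

High-risk type: stay at 0 → 454; mimic → 2168 − 282 × 13.2 = -1554.4. IC holds (454 ≥ -1554.4).
Low-risk type: signal → 2168 − 85 × 13.2 = 1046; deviate to 0 → 454. IC holds (1046 ≥ 454).
2 of 2 constraints hold, so this is a separating equilibrium.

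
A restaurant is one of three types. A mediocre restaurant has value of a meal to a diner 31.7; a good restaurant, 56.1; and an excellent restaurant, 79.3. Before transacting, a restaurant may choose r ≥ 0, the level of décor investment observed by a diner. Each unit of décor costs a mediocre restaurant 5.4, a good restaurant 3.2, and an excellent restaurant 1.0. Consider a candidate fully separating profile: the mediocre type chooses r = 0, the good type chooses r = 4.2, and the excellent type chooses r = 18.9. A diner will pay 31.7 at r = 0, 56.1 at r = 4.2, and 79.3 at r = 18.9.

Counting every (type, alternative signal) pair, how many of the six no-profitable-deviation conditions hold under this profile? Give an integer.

Excellent (own payoff 79.3 − 1.0×18.9 = 60.4): to r=0 gives 31.7 → no gain ✓; to r=4.2 gives 56.1 − 1.0×4.2 = 51.9 → no gain ✓.
Mediocre (own payoff 31.7): to r=4.2 gives 56.1 − 5.4×4.2 = 33.42 → profitable ✗; to r=18.9 gives 79.3 − 5.4×18.9 = -22.76 → no gain ✓.
Good (own payoff 56.1 − 3.2×4.2 = 42.66): to r=0 gives 31.7 → no gain ✓; to r=18.9 gives 79.3 − 3.2×18.9 = 18.82 → no gain ✓.
5 of the 6 constraints hold; not an equilibrium.

5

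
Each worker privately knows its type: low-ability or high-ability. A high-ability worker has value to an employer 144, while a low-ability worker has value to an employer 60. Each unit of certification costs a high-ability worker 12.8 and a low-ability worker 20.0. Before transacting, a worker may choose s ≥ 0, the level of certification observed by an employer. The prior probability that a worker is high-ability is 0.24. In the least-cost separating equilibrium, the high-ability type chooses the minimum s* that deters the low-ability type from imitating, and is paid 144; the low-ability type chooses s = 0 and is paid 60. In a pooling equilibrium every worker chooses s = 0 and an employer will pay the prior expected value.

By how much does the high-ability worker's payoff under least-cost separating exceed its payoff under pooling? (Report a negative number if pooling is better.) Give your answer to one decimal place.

Least-cost separating signal: s* solves 60 = 144 − 20.0·s*, so s* = (144 − 60)/20.0 = 4.2.
High-ability type's separating payoff: 144 − 12.8 × s* = 144 − 12.8 × (144 − 60)/20.0 = 144 − 1075.2/20.0 = 90.24.
Pooling payoff: 0.24 × 144 + 0.76 × 60 = 80.16.
Difference: 90.24 − 80.16 = 10.08, i.e. 10.1 to one decimal place.
The high-ability type prefers to separate.

10.1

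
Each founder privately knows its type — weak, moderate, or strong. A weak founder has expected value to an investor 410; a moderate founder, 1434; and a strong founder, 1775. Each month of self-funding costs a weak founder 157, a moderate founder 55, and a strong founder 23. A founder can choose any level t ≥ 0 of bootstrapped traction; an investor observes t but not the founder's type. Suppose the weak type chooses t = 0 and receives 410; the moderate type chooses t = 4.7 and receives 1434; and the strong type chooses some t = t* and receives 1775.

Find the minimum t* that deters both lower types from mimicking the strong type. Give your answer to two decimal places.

10.90

Weak type (on-path payoff 410) won't mimic when 410 ≥ 1775 − 157·t*, i.e. t* ≥ 8.69.
Moderate type (on-path payoff 1434 − 55×4.7 = 1175.5) won't mimic when 1175.5 ≥ 1775 − 55·t*, i.e. t* ≥ 10.90.
Both must hold, so t* = max(8.69, 10.90) = 10.90. The moderate type's constraint binds.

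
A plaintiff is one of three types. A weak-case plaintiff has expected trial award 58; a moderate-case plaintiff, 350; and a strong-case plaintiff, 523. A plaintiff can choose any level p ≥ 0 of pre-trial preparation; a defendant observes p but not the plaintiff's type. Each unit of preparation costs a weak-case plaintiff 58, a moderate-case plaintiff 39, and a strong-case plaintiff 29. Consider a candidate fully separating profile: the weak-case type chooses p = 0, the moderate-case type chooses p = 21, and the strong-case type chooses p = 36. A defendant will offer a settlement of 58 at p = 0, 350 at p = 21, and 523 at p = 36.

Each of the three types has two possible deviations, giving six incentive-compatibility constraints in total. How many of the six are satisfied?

Moderate-case (own payoff 350 − 39×21 = -469): to p=0 gives 58 → profitable ✗; to p=36 gives 523 − 39×36 = -881 → no gain ✓.
Weak-case (own payoff 58): to p=21 gives 350 − 58×21 = -868 → no gain ✓; to p=36 gives 523 − 58×36 = -1565 → no gain ✓.
Strong-case (own payoff 523 − 29×36 = -521): to p=0 gives 58 → profitable ✗; to p=21 gives 350 − 29×21 = -259 → profitable ✗.
3 of the 6 constraints hold; not an equilibrium.

3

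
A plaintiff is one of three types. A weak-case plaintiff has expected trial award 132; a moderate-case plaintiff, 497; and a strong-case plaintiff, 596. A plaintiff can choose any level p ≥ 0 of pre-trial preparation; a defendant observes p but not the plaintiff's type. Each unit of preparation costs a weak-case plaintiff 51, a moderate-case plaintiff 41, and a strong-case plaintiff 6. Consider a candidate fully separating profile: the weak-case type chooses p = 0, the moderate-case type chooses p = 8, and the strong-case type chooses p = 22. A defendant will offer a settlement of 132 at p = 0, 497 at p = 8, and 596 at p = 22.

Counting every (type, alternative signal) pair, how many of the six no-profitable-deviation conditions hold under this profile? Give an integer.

6

Weak-case (own payoff 132): to p=8 gives 497 − 51×8 = 89 → no gain ✓; to p=22 gives 596 − 51×22 = -526 → no gain ✓.
Strong-case (own payoff 596 − 6×22 = 464): to p=0 gives 132 → no gain ✓; to p=8 gives 497 − 6×8 = 449 → no gain ✓.
Moderate-case (own payoff 497 − 41×8 = 169): to p=0 gives 132 → no gain ✓; to p=22 gives 596 − 41×22 = -306 → no gain ✓.
6 of the 6 constraints hold; this profile is a separating equilibrium.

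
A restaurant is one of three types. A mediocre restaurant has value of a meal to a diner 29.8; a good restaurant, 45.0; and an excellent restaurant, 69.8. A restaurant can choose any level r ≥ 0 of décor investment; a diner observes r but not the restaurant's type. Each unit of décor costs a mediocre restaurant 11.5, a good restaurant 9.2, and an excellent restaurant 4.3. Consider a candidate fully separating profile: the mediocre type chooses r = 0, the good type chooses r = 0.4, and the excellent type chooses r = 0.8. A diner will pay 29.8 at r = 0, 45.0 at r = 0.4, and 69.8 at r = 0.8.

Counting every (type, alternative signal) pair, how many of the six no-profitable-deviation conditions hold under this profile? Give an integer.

Good (own payoff 45.0 − 9.2×0.4 = 41.32): to r=0 gives 29.8 → no gain ✓; to r=0.8 gives 69.8 − 9.2×0.8 = 62.44 → profitable ✗.
Excellent (own payoff 69.8 − 4.3×0.8 = 66.36): to r=0 gives 29.8 → no gain ✓; to r=0.4 gives 45.0 − 4.3×0.4 = 43.28 → no gain ✓.
Mediocre (own payoff 29.8): to r=0.4 gives 45.0 − 11.5×0.4 = 40.4 → profitable ✗; to r=0.8 gives 69.8 − 11.5×0.8 = 60.6 → profitable ✗.
3 of the 6 constraints hold; not an equilibrium.

3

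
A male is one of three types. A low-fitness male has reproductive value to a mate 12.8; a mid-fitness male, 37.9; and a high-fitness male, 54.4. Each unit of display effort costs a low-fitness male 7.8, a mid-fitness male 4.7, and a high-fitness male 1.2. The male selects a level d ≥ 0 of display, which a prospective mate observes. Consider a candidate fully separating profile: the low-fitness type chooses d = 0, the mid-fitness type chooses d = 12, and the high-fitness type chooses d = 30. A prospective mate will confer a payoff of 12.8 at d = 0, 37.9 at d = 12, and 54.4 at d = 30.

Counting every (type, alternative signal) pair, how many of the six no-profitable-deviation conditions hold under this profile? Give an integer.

4

Mid-fitness (own payoff 37.9 − 4.7×12 = -18.5): to d=0 gives 12.8 → profitable ✗; to d=30 gives 54.4 − 4.7×30 = -86.6 → no gain ✓.
High-fitness (own payoff 54.4 − 1.2×30 = 18.4): to d=0 gives 12.8 → no gain ✓; to d=12 gives 37.9 − 1.2×12 = 23.5 → profitable ✗.
Low-fitness (own payoff 12.8): to d=12 gives 37.9 − 7.8×12 = -55.7 → no gain ✓; to d=30 gives 54.4 − 7.8×30 = -179.6 → no gain ✓.
4 of the 6 constraints hold; not an equilibrium.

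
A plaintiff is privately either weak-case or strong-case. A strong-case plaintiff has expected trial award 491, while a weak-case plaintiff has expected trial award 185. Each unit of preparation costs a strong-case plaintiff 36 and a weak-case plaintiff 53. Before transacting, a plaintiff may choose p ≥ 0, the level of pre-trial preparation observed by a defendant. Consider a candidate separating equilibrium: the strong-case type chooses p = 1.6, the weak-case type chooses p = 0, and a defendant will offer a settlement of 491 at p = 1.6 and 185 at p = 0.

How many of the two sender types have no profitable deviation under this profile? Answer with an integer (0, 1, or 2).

Strong-case type: signal → 491 − 36 × 1.6 = 433.4; deviate to 0 → 185. IC holds (433.4 ≥ 185).
Weak-case type: stay at 0 → 185; mimic → 491 − 53 × 1.6 = 406.2. IC fails (185 < 406.2).
1 of 2 constraints hold, so this profile is not an equilibrium.

1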